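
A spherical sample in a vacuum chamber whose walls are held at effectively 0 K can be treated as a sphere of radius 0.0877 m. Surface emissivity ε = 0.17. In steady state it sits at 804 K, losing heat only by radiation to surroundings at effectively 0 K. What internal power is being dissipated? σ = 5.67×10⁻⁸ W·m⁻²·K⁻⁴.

Steady state: P = εσA T⁴.
A = 4πr² = 0.09665 m²; T⁴ = (804)⁴ = 4.179×10¹¹ K⁴.
P = 0.17 × 5.67×10⁻⁸ × 0.09665 × 4.179×10¹¹.

P ≈ 389 W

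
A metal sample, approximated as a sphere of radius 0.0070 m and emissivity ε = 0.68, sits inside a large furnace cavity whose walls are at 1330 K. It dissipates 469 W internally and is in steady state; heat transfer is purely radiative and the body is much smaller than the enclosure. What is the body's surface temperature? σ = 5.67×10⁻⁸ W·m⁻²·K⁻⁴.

T ≈ 2190 K

For a small grey body in a large enclosure, net radiated power = εσA(T⁴ − T_w⁴).
Steady state: P = εσA(T⁴ − T_w⁴) with A = 4πr² = 6.158×10⁻⁴ m².
T⁴ = P/(εσA) + T_w⁴ = 469/(0.68·5.67×10⁻⁸·6.158×10⁻⁴) + (1330)⁴
    = 1.975×10¹³ + 3.129×10¹² = 2.288×10¹³ K⁴.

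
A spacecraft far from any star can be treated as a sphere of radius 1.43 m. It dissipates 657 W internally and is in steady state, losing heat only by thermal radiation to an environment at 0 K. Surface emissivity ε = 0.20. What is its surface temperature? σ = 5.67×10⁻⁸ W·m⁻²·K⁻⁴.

Steady state: internal power = radiated power, P = εσA T⁴.
Radiating area A = 4πr² = 25.70 m².
T⁴ = P/(εσA) = 657/(0.20·5.67×10⁻⁸·25.70) = 2.255×10⁹ K⁴.
T = (2.255×10⁹)^(1/4).

T ≈ 218 K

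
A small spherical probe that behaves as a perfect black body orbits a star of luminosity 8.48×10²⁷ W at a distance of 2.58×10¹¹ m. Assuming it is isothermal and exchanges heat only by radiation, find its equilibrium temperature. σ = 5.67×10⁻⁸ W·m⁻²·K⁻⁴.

T ≈ 460 K

First find the stellar flux at distance d: S = L/(4πd²) = 8.48×10²⁷/(4π·(2.58×10¹¹)²) = 10140 W/m².
For an isothermal sphere, absorbed (1−a)S·πr² = emitted σ·4πr²·T⁴, so T⁴ = (1−a)S/(4σ).
T⁴ = 1.00·10140/(4·5.67×10⁻⁸) = 4.470×10¹⁰ K⁴.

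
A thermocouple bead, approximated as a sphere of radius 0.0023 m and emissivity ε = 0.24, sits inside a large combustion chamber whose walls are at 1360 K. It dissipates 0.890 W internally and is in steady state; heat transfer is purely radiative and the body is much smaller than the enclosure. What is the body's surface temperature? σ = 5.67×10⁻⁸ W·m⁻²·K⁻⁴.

For a small grey body in a large enclosure, net radiated power = εσA(T⁴ − T_w⁴).
Steady state: P = εσA(T⁴ − T_w⁴) with A = 4πr² = 6.648×10⁻⁵ m².
T⁴ = P/(εσA) + T_w⁴ = 0.890/(0.24·5.67×10⁻⁸·6.648×10⁻⁵) + (1360)⁴
    = 9.839×10¹¹ + 3.421×10¹² = 4.405×10¹² K⁴.

T ≈ 1450 K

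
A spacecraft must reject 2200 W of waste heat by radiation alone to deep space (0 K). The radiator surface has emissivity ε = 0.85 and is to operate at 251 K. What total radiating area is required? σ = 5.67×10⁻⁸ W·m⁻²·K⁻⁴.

P = εσA T⁴ ⇒ A = P/(εσT⁴).
T⁴ = 3.969×10⁹ K⁴.
A = 2200/(0.85 × 5.67×10⁻⁸ × 3.969×10⁹).

A ≈ 11.5 m²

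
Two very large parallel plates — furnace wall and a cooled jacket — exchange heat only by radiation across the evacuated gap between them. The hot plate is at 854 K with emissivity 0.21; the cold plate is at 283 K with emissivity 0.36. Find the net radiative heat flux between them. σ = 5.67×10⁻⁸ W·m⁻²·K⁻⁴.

For two infinite grey parallel plates, q = σ(T₁⁴ − T₂⁴)/(1/ε₁ + 1/ε₂ − 1).
T₁⁴ − T₂⁴ = 5.319×10¹¹ − 6.414×10⁹ = 5.255×10¹¹ K⁴.
1/ε₁ + 1/ε₂ − 1 = 4.762 + 2.778 − 1 = 6.540.
q = 5.67×10⁻⁸ × 5.255×10¹¹ / 6.540.

q ≈ 4560 W/m²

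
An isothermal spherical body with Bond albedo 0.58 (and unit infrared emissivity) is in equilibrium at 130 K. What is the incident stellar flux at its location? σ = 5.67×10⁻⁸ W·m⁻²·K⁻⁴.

(1−a)S·πr² = σ·4πr²·T⁴ ⇒ S = 4σT⁴/(1−a).
S = 4·5.67×10⁻⁸·2.856×10⁸/0.420.

S ≈ 154 W/m²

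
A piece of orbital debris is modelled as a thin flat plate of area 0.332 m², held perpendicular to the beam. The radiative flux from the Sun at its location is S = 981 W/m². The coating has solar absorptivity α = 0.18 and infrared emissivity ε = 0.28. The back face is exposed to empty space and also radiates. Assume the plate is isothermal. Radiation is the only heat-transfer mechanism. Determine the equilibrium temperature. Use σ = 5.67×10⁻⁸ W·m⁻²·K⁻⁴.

At equilibrium, absorbed power = emitted power.
Absorbing cross-section = A = 0.3320 m²; emitting surface = 2A = 0.6640 m² (ratio 2).
αS·A_cross = εσ·A_surf·T⁴  ⇒  T⁴ = αS/(ε·2σ).
T⁴ = 0.180·981/(0.28·2·5.67×10⁻⁸) = 5.561×10⁹ K⁴.
T = (5.561×10⁹)^(1/4).

T ≈ 273 K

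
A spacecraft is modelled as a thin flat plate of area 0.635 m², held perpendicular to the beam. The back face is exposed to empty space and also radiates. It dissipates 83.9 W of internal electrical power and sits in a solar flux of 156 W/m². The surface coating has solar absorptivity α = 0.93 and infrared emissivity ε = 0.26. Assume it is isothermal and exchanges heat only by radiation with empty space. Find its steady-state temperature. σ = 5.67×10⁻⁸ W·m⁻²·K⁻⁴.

At steady state, absorbed solar power + internal power = radiated power.
Absorbed: α·S·A_cross = 0.93·156·0.6350 = 92.13 W (cross-section A).
Total input = 92.13 + 83.9 = 176.0 W.
Radiated: εσ·A_surf·T⁴ with A_surf = 2A = 1.270 m².
T⁴ = 176.0/(0.26·5.67×10⁻⁸·1.270) = 9.402×10⁹ K⁴.

T ≈ 311 K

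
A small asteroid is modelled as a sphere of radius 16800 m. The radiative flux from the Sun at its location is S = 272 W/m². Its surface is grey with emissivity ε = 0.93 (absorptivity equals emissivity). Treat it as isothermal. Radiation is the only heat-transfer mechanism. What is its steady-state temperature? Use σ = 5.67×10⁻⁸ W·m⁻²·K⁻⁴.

At equilibrium, absorbed power = emitted power.
Absorbing cross-section = πr² = 8.867×10⁸ m²; emitting surface = 4πr² = 3.547×10⁹ m² (ratio 4).
εS·A_cross = εσ·A_surf·T⁴  ⇒  T⁴ = S/(4σ)   (ε cancels).
T⁴ = 272/(4·5.67×10⁻⁸) = 1.199×10⁹ K⁴.
T = (1.199×10⁹)^(1/4).

T ≈ 186 K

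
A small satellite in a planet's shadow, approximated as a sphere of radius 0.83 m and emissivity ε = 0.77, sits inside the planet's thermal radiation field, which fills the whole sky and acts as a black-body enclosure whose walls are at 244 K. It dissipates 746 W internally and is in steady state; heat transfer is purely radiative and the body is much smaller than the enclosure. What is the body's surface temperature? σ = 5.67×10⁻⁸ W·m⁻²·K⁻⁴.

T ≈ 273 K

For a small grey body in a large enclosure, net radiated power = εσA(T⁴ − T_w⁴).
Steady state: P = εσA(T⁴ − T_w⁴) with A = 4πr² = 8.657 m².
T⁴ = P/(εσA) + T_w⁴ = 746/(0.77·5.67×10⁻⁸·8.657) + (244)⁴
    = 1.974×10⁹ + 3.545×10⁹ = 5.518×10⁹ K⁴.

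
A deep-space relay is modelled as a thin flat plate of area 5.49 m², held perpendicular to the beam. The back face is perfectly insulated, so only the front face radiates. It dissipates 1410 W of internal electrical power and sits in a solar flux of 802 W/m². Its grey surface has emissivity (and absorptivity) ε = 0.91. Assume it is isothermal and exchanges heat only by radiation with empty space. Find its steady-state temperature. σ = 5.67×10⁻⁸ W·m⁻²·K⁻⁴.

At steady state, absorbed solar power + internal power = radiated power.
Absorbed: α·S·A_cross = 0.91·802·5.490 = 4007 W (cross-section A).
Total input = 4007 + 1410 = 5417 W.
Radiated: εσ·A_surf·T⁴ with A_surf = A = 5.490 m².
T⁴ = 5417/(0.91·5.67×10⁻⁸·5.490) = 1.912×10¹⁰ K⁴.

T ≈ 372 K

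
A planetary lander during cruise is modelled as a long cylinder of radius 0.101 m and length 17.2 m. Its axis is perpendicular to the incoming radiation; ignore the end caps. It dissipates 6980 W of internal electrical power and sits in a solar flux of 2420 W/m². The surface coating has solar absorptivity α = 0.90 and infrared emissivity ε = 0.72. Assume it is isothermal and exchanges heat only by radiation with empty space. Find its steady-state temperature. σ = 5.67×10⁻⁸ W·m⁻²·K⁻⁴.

T ≈ 425 K

At steady state, absorbed solar power + internal power = radiated power.
Absorbed: α·S·A_cross = 0.90·2420·3.474 = 7567 W (cross-section 2rL).
Total input = 7567 + 6980 = 14550 W.
Radiated: εσ·A_surf·T⁴ with A_surf = 2πrL = 10.92 m².
T⁴ = 14550/(0.72·5.67×10⁻⁸·10.92) = 3.265×10¹⁰ K⁴.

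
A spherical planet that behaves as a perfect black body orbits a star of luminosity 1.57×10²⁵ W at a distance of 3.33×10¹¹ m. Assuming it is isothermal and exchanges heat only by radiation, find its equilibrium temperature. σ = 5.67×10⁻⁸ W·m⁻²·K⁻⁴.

T ≈ 84.0 K

First find the stellar flux at distance d: S = L/(4πd²) = 1.57×10²⁵/(4π·(3.33×10¹¹)²) = 11.27 W/m².
For an isothermal sphere, absorbed (1−a)S·πr² = emitted σ·4πr²·T⁴, so T⁴ = (1−a)S/(4σ).
T⁴ = 1.00·11.27/(4·5.67×10⁻⁸) = 4.968×10⁷ K⁴.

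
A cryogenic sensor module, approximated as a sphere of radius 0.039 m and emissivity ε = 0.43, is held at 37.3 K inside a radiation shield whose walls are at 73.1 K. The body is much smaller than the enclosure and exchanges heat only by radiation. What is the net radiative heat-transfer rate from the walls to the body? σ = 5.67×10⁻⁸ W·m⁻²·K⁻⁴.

P_net ≈ 0.0124 W

For a small grey body in a large enclosure: P_net = εσA(T_body⁴ − T_wall⁴).
A = 4πr² = 0.01911 m²; T_body⁴ − T_wall⁴ = 1.936×10⁶ − 2.855×10⁷ = -2.662×10⁷ K⁴.
|P_net| = 0.43·5.67×10⁻⁸·0.01911·2.662×10⁷.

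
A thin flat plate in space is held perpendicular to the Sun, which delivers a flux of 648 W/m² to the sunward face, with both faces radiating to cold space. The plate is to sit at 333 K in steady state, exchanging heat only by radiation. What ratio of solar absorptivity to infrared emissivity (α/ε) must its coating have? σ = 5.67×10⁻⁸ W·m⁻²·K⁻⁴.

α/ε ≈ 2.15

Balance: αS·A = εσ·2A·T⁴ ⇒ α/ε = 2σT⁴/S.
α/ε = 2·5.67×10⁻⁸·(333)⁴/648 = 2·5.67×10⁻⁸·1.230×10¹⁰/648.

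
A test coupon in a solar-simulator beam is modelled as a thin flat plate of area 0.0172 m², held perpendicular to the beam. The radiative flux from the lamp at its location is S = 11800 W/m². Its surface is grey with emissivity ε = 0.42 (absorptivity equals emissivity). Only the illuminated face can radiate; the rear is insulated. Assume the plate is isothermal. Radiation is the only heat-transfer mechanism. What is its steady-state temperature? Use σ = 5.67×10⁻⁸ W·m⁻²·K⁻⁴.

T ≈ 675 K

At equilibrium, absorbed power = emitted power.
Absorbing cross-section = A = 0.01720 m²; emitting surface = A = 0.01720 m² (ratio 1).
εS·A_cross = εσ·A_surf·T⁴  ⇒  T⁴ = S/(1σ)   (ε cancels).
T⁴ = 11800/(1·5.67×10⁻⁸) = 2.081×10¹¹ K⁴.
T = (2.081×10¹¹)^(1/4).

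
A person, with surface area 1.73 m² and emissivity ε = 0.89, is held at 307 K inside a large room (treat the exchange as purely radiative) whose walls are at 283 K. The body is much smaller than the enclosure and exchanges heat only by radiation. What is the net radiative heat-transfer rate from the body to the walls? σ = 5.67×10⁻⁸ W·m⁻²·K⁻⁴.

P_net ≈ 216 W

For a small grey body in a large enclosure: P_net = εσA(T_body⁴ − T_wall⁴).
A = 1.73 m²; T_body⁴ − T_wall⁴ = 8.883×10⁹ − 6.414×10⁹ = 2.469×10⁹ K⁴.
|P_net| = 0.89·5.67×10⁻⁸·1.730·2.469×10⁹.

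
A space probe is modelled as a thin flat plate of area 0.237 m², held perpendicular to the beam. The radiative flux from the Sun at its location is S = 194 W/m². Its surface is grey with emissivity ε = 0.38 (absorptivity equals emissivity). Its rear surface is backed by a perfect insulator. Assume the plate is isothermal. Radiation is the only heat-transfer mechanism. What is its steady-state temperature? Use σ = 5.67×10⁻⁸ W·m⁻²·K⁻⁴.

At equilibrium, absorbed power = emitted power.
Absorbing cross-section = A = 0.2370 m²; emitting surface = A = 0.2370 m² (ratio 1).
εS·A_cross = εσ·A_surf·T⁴  ⇒  T⁴ = S/(1σ)   (ε cancels).
T⁴ = 194/(1·5.67×10⁻⁸) = 3.422×10⁹ K⁴.
T = (3.422×10⁹)^(1/4).

T ≈ 242 K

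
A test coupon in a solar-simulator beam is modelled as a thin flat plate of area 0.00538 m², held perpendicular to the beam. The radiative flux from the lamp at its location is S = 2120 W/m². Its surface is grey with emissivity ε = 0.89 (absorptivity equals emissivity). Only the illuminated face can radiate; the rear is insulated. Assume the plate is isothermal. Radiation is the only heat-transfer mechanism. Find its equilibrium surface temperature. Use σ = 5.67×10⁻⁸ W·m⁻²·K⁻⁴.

At equilibrium, absorbed power = emitted power.
Absorbing cross-section = A = 0.005380 m²; emitting surface = A = 0.005380 m² (ratio 1).
εS·A_cross = εσ·A_surf·T⁴  ⇒  T⁴ = S/(1σ)   (ε cancels).
T⁴ = 2120/(1·5.67×10⁻⁸) = 3.739×10¹⁰ K⁴.
T = (3.739×10¹⁰)^(1/4).

T ≈ 440 K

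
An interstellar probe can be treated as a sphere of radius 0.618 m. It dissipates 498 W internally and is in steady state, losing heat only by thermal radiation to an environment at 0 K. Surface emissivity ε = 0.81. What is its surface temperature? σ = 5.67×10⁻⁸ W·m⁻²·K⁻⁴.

Steady state: internal power = radiated power, P = εσA T⁴.
Radiating area A = 4πr² = 4.799 m².
T⁴ = P/(εσA) = 498/(0.81·5.67×10⁻⁸·4.799) = 2.259×10⁹ K⁴.
T = (2.259×10⁹)^(1/4).

T ≈ 218 K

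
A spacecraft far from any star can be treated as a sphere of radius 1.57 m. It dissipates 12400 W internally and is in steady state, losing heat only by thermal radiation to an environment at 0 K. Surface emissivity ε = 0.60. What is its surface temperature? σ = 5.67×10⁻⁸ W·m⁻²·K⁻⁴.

Steady state: internal power = radiated power, P = εσA T⁴.
Radiating area A = 4πr² = 30.97 m².
T⁴ = P/(εσA) = 12400/(0.60·5.67×10⁻⁸·30.97) = 1.177×10¹⁰ K⁴.
T = (1.177×10¹⁰)^(1/4).

T ≈ 329 K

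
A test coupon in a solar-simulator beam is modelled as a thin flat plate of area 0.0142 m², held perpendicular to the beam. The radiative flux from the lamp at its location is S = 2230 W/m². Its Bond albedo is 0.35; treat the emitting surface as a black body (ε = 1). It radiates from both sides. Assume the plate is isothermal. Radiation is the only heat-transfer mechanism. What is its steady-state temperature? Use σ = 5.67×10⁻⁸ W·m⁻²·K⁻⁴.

At equilibrium, absorbed power = emitted power.
Absorbing cross-section = A = 0.01420 m²; emitting surface = 2A = 0.02840 m² (ratio 2).
(1−a)S·A_cross = εσ·A_surf·T⁴  ⇒  T⁴ = (1−a)S/(2σ).
T⁴ = 0.650·2230/(2·5.67×10⁻⁸) = 1.278×10¹⁰ K⁴.
T = (1.278×10¹⁰)^(1/4).

T ≈ 336 K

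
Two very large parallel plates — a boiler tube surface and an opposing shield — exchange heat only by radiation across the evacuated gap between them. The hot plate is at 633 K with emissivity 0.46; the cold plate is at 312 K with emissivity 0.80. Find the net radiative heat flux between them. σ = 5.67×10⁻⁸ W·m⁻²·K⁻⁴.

For two infinite grey parallel plates, q = σ(T₁⁴ − T₂⁴)/(1/ε₁ + 1/ε₂ − 1).
T₁⁴ − T₂⁴ = 1.606×10¹¹ − 9.476×10⁹ = 1.511×10¹¹ K⁴.
1/ε₁ + 1/ε₂ − 1 = 2.174 + 1.250 − 1 = 2.424.
q = 5.67×10⁻⁸ × 1.511×10¹¹ / 2.424.

q ≈ 3530 W/m²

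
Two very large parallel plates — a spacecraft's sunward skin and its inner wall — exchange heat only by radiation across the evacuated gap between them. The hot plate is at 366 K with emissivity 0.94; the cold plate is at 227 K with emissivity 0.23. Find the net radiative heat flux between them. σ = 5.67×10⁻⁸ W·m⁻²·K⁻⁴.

q ≈ 196 W/m²

For two infinite grey parallel plates, q = σ(T₁⁴ − T₂⁴)/(1/ε₁ + 1/ε₂ − 1).
T₁⁴ − T₂⁴ = 1.794×10¹⁰ − 2.655×10⁹ = 1.529×10¹⁰ K⁴.
1/ε₁ + 1/ε₂ − 1 = 1.064 + 4.348 − 1 = 4.412.
q = 5.67×10⁻⁸ × 1.529×10¹⁰ / 4.412.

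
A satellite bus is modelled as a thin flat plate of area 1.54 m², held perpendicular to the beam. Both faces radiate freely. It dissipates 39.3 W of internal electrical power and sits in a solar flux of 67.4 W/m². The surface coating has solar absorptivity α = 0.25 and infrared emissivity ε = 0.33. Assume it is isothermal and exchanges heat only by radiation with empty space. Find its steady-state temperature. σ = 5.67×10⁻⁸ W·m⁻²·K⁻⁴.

At steady state, absorbed solar power + internal power = radiated power.
Absorbed: α·S·A_cross = 0.25·67.4·1.540 = 25.95 W (cross-section A).
Total input = 25.95 + 39.3 = 65.25 W.
Radiated: εσ·A_surf·T⁴ with A_surf = 2A = 3.080 m².
T⁴ = 65.25/(0.33·5.67×10⁻⁸·3.080) = 1.132×10⁹ K⁴.

T ≈ 183 K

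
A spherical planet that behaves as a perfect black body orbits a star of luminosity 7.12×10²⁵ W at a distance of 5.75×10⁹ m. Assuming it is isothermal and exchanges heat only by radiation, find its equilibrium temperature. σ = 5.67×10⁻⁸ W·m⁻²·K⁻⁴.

T ≈ 932 K

First find the stellar flux at distance d: S = L/(4πd²) = 7.12×10²⁵/(4π·(5.75×10⁹)²) = 1.714×10⁵ W/m².
For an isothermal sphere, absorbed (1−a)S·πr² = emitted σ·4πr²·T⁴, so T⁴ = (1−a)S/(4σ).
T⁴ = 1.00·1.714×10⁵/(4·5.67×10⁻⁸) = 7.556×10¹¹ K⁴.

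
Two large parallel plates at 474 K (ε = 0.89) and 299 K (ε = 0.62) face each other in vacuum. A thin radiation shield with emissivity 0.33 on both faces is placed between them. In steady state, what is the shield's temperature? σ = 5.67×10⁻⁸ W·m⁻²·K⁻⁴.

T_s ≈ 419 K

In steady state the net flux on the hot side equals that on the cold side.
σ(T₁⁴−T_s⁴)/D₁ = σ(T_s⁴−T₂⁴)/D₂, with D₁ = 1/ε₁+1/ε_s−1 = 3.154, D₂ = 1/ε_s+1/ε₂−1 = 3.643.
Solve for T_s⁴: T_s⁴ = (D₂·T₁⁴ + D₁·T₂⁴)/(D₁+D₂) = 3.077×10¹⁰ K⁴.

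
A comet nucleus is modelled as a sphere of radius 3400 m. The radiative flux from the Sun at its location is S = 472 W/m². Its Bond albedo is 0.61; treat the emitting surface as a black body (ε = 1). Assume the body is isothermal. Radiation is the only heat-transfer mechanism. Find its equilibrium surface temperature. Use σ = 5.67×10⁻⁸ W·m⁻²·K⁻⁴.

T ≈ 169 K

At equilibrium, absorbed power = emitted power.
Absorbing cross-section = πr² = 3.632×10⁷ m²; emitting surface = 4πr² = 1.453×10⁸ m² (ratio 4).
(1−a)S·A_cross = εσ·A_surf·T⁴  ⇒  T⁴ = (1−a)S/(4σ).
T⁴ = 0.390·472/(4·5.67×10⁻⁸) = 8.116×10⁸ K⁴.
T = (8.116×10⁸)^(1/4).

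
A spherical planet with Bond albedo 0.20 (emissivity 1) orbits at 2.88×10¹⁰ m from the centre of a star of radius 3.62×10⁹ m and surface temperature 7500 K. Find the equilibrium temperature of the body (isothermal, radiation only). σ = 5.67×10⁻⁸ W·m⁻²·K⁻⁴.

The star's surface emits σT_*⁴; at distance d the flux is S = σT_*⁴(R_*/d)².
S = 5.67×10⁻⁸·(7500)⁴·(3.62×10⁹/2.88×10¹⁰)² = 2.834×10⁶ W/m².
For an isothermal sphere T⁴ = (1−a)S/(4σ) = 9.998×10¹² K⁴.

T ≈ 1780 K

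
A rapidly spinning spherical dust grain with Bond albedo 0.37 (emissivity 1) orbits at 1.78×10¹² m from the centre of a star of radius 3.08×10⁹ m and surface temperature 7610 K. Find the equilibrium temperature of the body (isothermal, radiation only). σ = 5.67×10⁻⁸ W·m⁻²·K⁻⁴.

T ≈ 199 K

The star's surface emits σT_*⁴; at distance d the flux is S = σT_*⁴(R_*/d)².
S = 5.67×10⁻⁸·(7610)⁴·(3.08×10⁹/1.78×10¹²)² = 569.4 W/m².
For an isothermal sphere T⁴ = (1−a)S/(4σ) = 1.582×10⁹ K⁴.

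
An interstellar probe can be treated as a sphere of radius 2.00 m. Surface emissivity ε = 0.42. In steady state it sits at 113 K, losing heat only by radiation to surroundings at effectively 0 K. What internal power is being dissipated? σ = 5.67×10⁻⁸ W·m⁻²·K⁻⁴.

Steady state: P = εσA T⁴.
A = 4πr² = 50.27 m²; T⁴ = (113)⁴ = 1.630×10⁸ K⁴.
P = 0.42 × 5.67×10⁻⁸ × 50.27 × 1.630×10⁸.

P ≈ 195 W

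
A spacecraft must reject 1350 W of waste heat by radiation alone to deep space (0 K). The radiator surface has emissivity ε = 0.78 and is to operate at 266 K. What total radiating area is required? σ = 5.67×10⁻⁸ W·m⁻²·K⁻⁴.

P = εσA T⁴ ⇒ A = P/(εσT⁴).
T⁴ = 5.006×10⁹ K⁴.
A = 1350/(0.78 × 5.67×10⁻⁸ × 5.006×10⁹).

A ≈ 6.10 m²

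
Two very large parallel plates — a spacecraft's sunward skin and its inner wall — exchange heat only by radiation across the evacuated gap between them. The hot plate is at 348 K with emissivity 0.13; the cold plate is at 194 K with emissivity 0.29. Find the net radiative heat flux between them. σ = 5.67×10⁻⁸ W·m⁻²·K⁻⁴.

For two infinite grey parallel plates, q = σ(T₁⁴ − T₂⁴)/(1/ε₁ + 1/ε₂ − 1).
T₁⁴ − T₂⁴ = 1.467×10¹⁰ − 1.416×10⁹ = 1.325×10¹⁰ K⁴.
1/ε₁ + 1/ε₂ − 1 = 7.692 + 3.448 − 1 = 10.14.
q = 5.67×10⁻⁸ × 1.325×10¹⁰ / 10.14.

q ≈ 74.1 W/m²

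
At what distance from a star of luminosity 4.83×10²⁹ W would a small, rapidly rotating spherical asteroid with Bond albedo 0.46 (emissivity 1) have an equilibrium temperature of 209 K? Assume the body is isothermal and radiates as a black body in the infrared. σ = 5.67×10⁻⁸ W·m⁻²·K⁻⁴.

For an isothermal black-emitting sphere, (1−a)S·πr² = σ·4πr²·T⁴ ⇒ S = 4σT⁴/(1−a).
S = 4·5.67×10⁻⁸·(209)⁴/0.540 = 801.4 W/m².
Flux falls as S = L/(4πd²), so d = √(L/(4πS)) = √(4.83×10²⁹/(4π·801.4)).

d ≈ 6.93×10¹² m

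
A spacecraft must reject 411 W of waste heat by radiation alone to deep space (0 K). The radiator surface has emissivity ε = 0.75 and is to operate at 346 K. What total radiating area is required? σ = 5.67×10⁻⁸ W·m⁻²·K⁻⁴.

P = εσA T⁴ ⇒ A = P/(εσT⁴).
T⁴ = 1.433×10¹⁰ K⁴.
A = 411/(0.75 × 5.67×10⁻⁸ × 1.433×10¹⁰).

A ≈ 0.674 m²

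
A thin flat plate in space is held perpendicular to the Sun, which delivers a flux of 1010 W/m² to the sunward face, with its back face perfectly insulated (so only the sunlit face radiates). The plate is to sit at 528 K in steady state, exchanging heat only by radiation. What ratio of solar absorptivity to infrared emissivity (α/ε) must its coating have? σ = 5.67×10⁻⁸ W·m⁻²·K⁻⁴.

α/ε ≈ 4.36

Balance: αS·A = εσ·1A·T⁴ ⇒ α/ε = σT⁴/S.
α/ε = 5.67×10⁻⁸·(528)⁴/1010 = 5.67×10⁻⁸·7.772×10¹⁰/1010.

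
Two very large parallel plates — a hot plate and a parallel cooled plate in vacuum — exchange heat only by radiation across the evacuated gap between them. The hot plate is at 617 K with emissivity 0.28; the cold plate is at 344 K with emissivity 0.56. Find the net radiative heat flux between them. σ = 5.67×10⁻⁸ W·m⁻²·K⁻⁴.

For two infinite grey parallel plates, q = σ(T₁⁴ − T₂⁴)/(1/ε₁ + 1/ε₂ − 1).
T₁⁴ − T₂⁴ = 1.449×10¹¹ − 1.400×10¹⁰ = 1.309×10¹¹ K⁴.
1/ε₁ + 1/ε₂ − 1 = 3.571 + 1.786 − 1 = 4.357.
q = 5.67×10⁻⁸ × 1.309×10¹¹ / 4.357.

q ≈ 1700 W/m²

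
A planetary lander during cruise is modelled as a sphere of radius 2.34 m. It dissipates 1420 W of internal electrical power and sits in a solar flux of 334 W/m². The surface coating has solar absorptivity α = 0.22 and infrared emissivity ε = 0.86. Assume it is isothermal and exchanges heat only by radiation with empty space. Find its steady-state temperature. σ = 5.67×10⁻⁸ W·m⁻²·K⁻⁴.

At steady state, absorbed solar power + internal power = radiated power.
Absorbed: α·S·A_cross = 0.22·334·17.20 = 1264 W (cross-section πr²).
Total input = 1264 + 1420 = 2684 W.
Radiated: εσ·A_surf·T⁴ with A_surf = 4πr² = 68.81 m².
T⁴ = 2684/(0.86·5.67×10⁻⁸·68.81) = 7.999×10⁸ K⁴.

T ≈ 168 K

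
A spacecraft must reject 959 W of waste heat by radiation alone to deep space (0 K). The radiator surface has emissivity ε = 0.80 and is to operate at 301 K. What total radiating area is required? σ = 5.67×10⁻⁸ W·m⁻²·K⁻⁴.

A ≈ 2.58 m²

P = εσA T⁴ ⇒ A = P/(εσT⁴).
T⁴ = 8.209×10⁹ K⁴.
A = 959/(0.80 × 5.67×10⁻⁸ × 8.209×10⁹).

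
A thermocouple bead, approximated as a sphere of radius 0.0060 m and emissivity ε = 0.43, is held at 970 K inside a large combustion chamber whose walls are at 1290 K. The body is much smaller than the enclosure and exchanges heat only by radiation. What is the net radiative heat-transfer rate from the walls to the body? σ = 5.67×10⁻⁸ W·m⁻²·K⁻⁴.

For a small grey body in a large enclosure: P_net = εσA(T_body⁴ − T_wall⁴).
A = 4πr² = 4.524×10⁻⁴ m²; T_body⁴ − T_wall⁴ = 8.853×10¹¹ − 2.769×10¹² = -1.884×10¹² K⁴.
|P_net| = 0.43·5.67×10⁻⁸·4.524×10⁻⁴·1.884×10¹².

P_net ≈ 20.8 W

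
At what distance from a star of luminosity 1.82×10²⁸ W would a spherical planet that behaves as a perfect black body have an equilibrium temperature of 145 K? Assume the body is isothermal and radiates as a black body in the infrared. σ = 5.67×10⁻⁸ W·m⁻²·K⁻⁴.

d ≈ 3.80×10¹² m

For an isothermal black-emitting sphere, (1−a)S·πr² = σ·4πr²·T⁴ ⇒ S = 4σT⁴/(1−a).
S = 4·5.67×10⁻⁸·(145)⁴/1.00 = 100.3 W/m².
Flux falls as S = L/(4πd²), so d = √(L/(4πS)) = √(1.82×10²⁸/(4π·100.3)).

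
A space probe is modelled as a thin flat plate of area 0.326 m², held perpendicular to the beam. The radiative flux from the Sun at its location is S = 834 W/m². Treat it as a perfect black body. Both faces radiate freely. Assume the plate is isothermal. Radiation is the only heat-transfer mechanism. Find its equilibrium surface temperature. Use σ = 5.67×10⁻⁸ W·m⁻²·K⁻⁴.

T ≈ 293 K

At equilibrium, absorbed power = emitted power.
Absorbing cross-section = A = 0.3260 m²; emitting surface = 2A = 0.6520 m² (ratio 2).
S·A_cross = εσ·A_surf·T⁴  ⇒  T⁴ = S/(2σ).
T⁴ = 1.00·834/(2·5.67×10⁻⁸) = 7.354×10⁹ K⁴.
T = (7.354×10⁹)^(1/4).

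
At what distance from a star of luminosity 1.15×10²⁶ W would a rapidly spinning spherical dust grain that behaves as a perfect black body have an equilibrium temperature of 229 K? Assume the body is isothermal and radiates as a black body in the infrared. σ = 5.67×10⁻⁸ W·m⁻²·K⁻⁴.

For an isothermal black-emitting sphere, (1−a)S·πr² = σ·4πr²·T⁴ ⇒ S = 4σT⁴/(1−a).
S = 4·5.67×10⁻⁸·(229)⁴/1.00 = 623.7 W/m².
Flux falls as S = L/(4πd²), so d = √(L/(4πS)) = √(1.15×10²⁶/(4π·623.7)).

d ≈ 1.21×10¹¹ m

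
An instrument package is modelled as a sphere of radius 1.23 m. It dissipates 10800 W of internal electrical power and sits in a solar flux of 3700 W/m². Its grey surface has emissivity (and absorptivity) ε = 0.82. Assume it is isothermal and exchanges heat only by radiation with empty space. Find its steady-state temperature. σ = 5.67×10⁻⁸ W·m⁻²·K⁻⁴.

T ≈ 411 K

At steady state, absorbed solar power + internal power = radiated power.
Absorbed: α·S·A_cross = 0.82·3700·4.753 = 14420 W (cross-section πr²).
Total input = 14420 + 10800 = 25220 W.
Radiated: εσ·A_surf·T⁴ with A_surf = 4πr² = 19.01 m².
T⁴ = 25220/(0.82·5.67×10⁻⁸·19.01) = 2.853×10¹⁰ K⁴.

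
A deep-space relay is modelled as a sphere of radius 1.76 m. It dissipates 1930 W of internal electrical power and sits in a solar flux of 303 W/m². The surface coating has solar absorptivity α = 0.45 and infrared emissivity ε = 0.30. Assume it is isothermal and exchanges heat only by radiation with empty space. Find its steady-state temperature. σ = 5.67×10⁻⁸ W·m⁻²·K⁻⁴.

At steady state, absorbed solar power + internal power = radiated power.
Absorbed: α·S·A_cross = 0.45·303·9.731 = 1327 W (cross-section πr²).
Total input = 1327 + 1930 = 3257 W.
Radiated: εσ·A_surf·T⁴ with A_surf = 4πr² = 38.93 m².
T⁴ = 3257/(0.30·5.67×10⁻⁸·38.93) = 4.919×10⁹ K⁴.

T ≈ 265 K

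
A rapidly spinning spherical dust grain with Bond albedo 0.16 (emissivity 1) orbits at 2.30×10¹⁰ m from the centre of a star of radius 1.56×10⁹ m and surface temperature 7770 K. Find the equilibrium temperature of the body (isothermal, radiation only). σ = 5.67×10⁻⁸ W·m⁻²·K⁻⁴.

T ≈ 1370 K

The star's surface emits σT_*⁴; at distance d the flux is S = σT_*⁴(R_*/d)².
S = 5.67×10⁻⁸·(7770)⁴·(1.56×10⁹/2.30×10¹⁰)² = 9.507×10⁵ W/m².
For an isothermal sphere T⁴ = (1−a)S/(4σ) = 3.521×10¹² K⁴.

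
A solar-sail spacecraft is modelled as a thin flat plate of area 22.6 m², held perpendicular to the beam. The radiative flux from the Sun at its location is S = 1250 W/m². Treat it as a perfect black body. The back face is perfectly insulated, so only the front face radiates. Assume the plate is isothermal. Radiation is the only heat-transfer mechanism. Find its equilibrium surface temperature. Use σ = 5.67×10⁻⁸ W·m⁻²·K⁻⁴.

T ≈ 385 K

At equilibrium, absorbed power = emitted power.
Absorbing cross-section = A = 22.60 m²; emitting surface = A = 22.60 m² (ratio 1).
S·A_cross = εσ·A_surf·T⁴  ⇒  T⁴ = S/(1σ).
T⁴ = 1.00·1250/(1·5.67×10⁻⁸) = 2.205×10¹⁰ K⁴.
T = (2.205×10¹⁰)^(1/4).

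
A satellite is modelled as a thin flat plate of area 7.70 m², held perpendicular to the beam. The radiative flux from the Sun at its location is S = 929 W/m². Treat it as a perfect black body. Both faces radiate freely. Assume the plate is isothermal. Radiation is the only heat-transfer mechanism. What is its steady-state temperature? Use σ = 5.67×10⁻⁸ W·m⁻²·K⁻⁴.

T ≈ 301 K

At equilibrium, absorbed power = emitted power.
Absorbing cross-section = A = 7.700 m²; emitting surface = 2A = 15.40 m² (ratio 2).
S·A_cross = εσ·A_surf·T⁴  ⇒  T⁴ = S/(2σ).
T⁴ = 1.00·929/(2·5.67×10⁻⁸) = 8.192×10⁹ K⁴.
T = (8.192×10⁹)^(1/4).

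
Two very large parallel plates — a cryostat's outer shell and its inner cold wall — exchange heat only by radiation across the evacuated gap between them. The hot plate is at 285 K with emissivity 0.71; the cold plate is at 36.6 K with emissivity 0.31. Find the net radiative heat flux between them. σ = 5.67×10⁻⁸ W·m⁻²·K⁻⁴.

For two infinite grey parallel plates, q = σ(T₁⁴ − T₂⁴)/(1/ε₁ + 1/ε₂ − 1).
T₁⁴ − T₂⁴ = 6.598×10⁹ − 1.794×10⁶ = 6.596×10⁹ K⁴.
1/ε₁ + 1/ε₂ − 1 = 1.408 + 3.226 − 1 = 3.634.
q = 5.67×10⁻⁸ × 6.596×10⁹ / 3.634.

q ≈ 103 W/m²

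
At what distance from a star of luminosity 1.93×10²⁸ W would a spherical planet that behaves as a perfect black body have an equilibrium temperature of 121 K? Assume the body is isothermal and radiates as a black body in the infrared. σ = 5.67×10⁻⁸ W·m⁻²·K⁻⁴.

For an isothermal black-emitting sphere, (1−a)S·πr² = σ·4πr²·T⁴ ⇒ S = 4σT⁴/(1−a).
S = 4·5.67×10⁻⁸·(121)⁴/1.00 = 48.62 W/m².
Flux falls as S = L/(4πd²), so d = √(L/(4πS)) = √(1.93×10²⁸/(4π·48.62)).

d ≈ 5.62×10¹² m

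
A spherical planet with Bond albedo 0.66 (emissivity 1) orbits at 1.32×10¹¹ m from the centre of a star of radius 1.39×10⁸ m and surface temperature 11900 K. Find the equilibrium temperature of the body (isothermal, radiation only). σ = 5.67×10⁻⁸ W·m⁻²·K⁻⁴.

The star's surface emits σT_*⁴; at distance d the flux is S = σT_*⁴(R_*/d)².
S = 5.67×10⁻⁸·(11900)⁴·(1.39×10⁸/1.32×10¹¹)² = 1261 W/m².
For an isothermal sphere T⁴ = (1−a)S/(4σ) = 1.890×10⁹ K⁴.

T ≈ 209 K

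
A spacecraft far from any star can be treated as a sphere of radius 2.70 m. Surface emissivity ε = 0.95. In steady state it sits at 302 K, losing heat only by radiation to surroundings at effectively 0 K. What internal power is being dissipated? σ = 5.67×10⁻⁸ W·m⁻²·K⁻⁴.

P ≈ 41000 W

Steady state: P = εσA T⁴.
A = 4πr² = 91.61 m²; T⁴ = (302)⁴ = 8.318×10⁹ K⁴.
P = 0.95 × 5.67×10⁻⁸ × 91.61 × 8.318×10⁹.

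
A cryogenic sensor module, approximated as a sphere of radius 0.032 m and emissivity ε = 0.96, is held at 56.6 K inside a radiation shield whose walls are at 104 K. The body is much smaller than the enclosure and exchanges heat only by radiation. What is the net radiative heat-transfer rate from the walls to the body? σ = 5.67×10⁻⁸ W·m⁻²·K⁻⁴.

For a small grey body in a large enclosure: P_net = εσA(T_body⁴ − T_wall⁴).
A = 4πr² = 0.01287 m²; T_body⁴ − T_wall⁴ = 1.026×10⁷ − 1.170×10⁸ = -1.067×10⁸ K⁴.
|P_net| = 0.96·5.67×10⁻⁸·0.01287·1.067×10⁸.

P_net ≈ 0.0748 W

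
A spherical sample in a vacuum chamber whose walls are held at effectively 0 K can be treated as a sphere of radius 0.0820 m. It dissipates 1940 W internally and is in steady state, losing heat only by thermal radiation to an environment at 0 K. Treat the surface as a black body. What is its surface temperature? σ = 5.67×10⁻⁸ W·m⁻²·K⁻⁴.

Steady state: internal power = radiated power, P = εσA T⁴.
Radiating area A = 4πr² = 0.08450 m².
T⁴ = P/(εσA) = 1940/(1.0·5.67×10⁻⁸·0.08450) = 4.049×10¹¹ K⁴.
T = (4.049×10¹¹)^(1/4).

T ≈ 798 K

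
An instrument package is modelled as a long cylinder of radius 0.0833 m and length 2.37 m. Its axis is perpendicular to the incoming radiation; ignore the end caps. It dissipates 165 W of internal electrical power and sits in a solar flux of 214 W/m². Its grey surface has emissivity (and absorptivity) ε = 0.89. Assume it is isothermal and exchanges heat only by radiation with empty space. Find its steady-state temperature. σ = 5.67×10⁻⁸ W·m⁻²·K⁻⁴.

T ≈ 249 K

At steady state, absorbed solar power + internal power = radiated power.
Absorbed: α·S·A_cross = 0.89·214·0.3948 = 75.20 W (cross-section 2rL).
Total input = 75.20 + 165 = 240.2 W.
Radiated: εσ·A_surf·T⁴ with A_surf = 2πrL = 1.240 m².
T⁴ = 240.2/(0.89·5.67×10⁻⁸·1.240) = 3.837×10⁹ K⁴.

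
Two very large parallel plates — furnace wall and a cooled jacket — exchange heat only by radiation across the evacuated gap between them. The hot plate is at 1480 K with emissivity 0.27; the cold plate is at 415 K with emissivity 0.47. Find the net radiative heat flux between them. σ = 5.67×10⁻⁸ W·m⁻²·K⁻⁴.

For two infinite grey parallel plates, q = σ(T₁⁴ − T₂⁴)/(1/ε₁ + 1/ε₂ − 1).
T₁⁴ − T₂⁴ = 4.798×10¹² − 2.966×10¹⁰ = 4.768×10¹² K⁴.
1/ε₁ + 1/ε₂ − 1 = 3.704 + 2.128 − 1 = 4.831.
q = 5.67×10⁻⁸ × 4.768×10¹² / 4.831.

q ≈ 56000 W/m²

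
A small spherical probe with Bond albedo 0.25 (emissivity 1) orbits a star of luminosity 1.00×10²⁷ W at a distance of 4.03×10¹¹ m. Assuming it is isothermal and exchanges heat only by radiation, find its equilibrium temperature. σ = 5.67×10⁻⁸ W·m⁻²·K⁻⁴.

T ≈ 201 K

First find the stellar flux at distance d: S = L/(4πd²) = 1.00×10²⁷/(4π·(4.03×10¹¹)²) = 490.0 W/m².
For an isothermal sphere, absorbed (1−a)S·πr² = emitted σ·4πr²·T⁴, so T⁴ = (1−a)S/(4σ).
T⁴ = 0.750·490.0/(4·5.67×10⁻⁸) = 1.620×10⁹ K⁴.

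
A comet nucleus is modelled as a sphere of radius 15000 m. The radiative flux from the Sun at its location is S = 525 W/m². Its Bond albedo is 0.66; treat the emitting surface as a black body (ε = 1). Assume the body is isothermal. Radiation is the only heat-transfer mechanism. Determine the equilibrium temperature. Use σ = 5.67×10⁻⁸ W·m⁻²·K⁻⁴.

At equilibrium, absorbed power = emitted power.
Absorbing cross-section = πr² = 7.069×10⁸ m²; emitting surface = 4πr² = 2.827×10⁹ m² (ratio 4).
(1−a)S·A_cross = εσ·A_surf·T⁴  ⇒  T⁴ = (1−a)S/(4σ).
T⁴ = 0.340·525/(4·5.67×10⁻⁸) = 7.870×10⁸ K⁴.
T = (7.870×10⁸)^(1/4).

T ≈ 167 K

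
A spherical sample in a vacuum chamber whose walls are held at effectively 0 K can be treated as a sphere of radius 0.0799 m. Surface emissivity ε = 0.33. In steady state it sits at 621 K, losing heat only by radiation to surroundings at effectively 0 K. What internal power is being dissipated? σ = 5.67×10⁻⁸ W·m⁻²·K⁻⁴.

Steady state: P = εσA T⁴.
A = 4πr² = 0.08022 m²; T⁴ = (621)⁴ = 1.487×10¹¹ K⁴.
P = 0.33 × 5.67×10⁻⁸ × 0.08022 × 1.487×10¹¹.

P ≈ 223 W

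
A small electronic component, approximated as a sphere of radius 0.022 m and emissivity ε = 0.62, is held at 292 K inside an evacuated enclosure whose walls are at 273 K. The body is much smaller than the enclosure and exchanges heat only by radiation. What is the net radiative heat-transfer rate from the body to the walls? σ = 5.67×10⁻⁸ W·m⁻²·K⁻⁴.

P_net ≈ 0.367 W

For a small grey body in a large enclosure: P_net = εσA(T_body⁴ − T_wall⁴).
A = 4πr² = 0.006082 m²; T_body⁴ − T_wall⁴ = 7.270×10⁹ − 5.555×10⁹ = 1.715×10⁹ K⁴.
|P_net| = 0.62·5.67×10⁻⁸·0.006082·1.715×10⁹.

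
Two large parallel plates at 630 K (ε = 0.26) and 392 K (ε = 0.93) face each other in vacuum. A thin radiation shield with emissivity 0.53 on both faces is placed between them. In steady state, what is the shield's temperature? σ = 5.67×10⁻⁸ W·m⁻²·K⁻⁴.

T_s ≈ 501 K

In steady state the net flux on the hot side equals that on the cold side.
σ(T₁⁴−T_s⁴)/D₁ = σ(T_s⁴−T₂⁴)/D₂, with D₁ = 1/ε₁+1/ε_s−1 = 4.733, D₂ = 1/ε_s+1/ε₂−1 = 1.962.
Solve for T_s⁴: T_s⁴ = (D₂·T₁⁴ + D₁·T₂⁴)/(D₁+D₂) = 6.286×10¹⁰ K⁴.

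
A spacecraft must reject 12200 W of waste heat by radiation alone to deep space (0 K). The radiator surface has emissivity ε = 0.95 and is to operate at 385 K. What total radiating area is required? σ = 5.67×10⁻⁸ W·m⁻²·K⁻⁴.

P = εσA T⁴ ⇒ A = P/(εσT⁴).
T⁴ = 2.197×10¹⁰ K⁴.
A = 12200/(0.95 × 5.67×10⁻⁸ × 2.197×10¹⁰).

A ≈ 10.3 m²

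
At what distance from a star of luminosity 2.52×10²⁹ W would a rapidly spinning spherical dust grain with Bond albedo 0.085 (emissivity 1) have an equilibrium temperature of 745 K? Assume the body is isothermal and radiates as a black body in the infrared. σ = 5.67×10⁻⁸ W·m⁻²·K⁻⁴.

For an isothermal black-emitting sphere, (1−a)S·πr² = σ·4πr²·T⁴ ⇒ S = 4σT⁴/(1−a).
S = 4·5.67×10⁻⁸·(745)⁴/0.915 = 76360 W/m².
Flux falls as S = L/(4πd²), so d = √(L/(4πS)) = √(2.52×10²⁹/(4π·76360)).

d ≈ 5.12×10¹¹ m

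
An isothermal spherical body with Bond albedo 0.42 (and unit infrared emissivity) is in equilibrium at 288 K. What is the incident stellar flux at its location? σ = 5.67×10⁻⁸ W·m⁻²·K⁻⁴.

(1−a)S·πr² = σ·4πr²·T⁴ ⇒ S = 4σT⁴/(1−a).
S = 4·5.67×10⁻⁸·6.880×10⁹/0.580.

S ≈ 2690 W/m²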